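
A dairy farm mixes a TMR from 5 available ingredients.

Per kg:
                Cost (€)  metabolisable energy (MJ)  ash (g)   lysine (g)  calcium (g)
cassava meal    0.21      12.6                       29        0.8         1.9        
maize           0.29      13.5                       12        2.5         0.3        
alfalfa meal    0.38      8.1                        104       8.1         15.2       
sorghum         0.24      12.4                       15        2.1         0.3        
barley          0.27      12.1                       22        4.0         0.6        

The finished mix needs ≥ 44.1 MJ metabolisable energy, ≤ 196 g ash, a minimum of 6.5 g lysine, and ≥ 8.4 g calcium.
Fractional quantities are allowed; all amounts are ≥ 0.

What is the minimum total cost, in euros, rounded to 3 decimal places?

Let x1 = kg of cassava meal, x2 = kg of maize, x3 = kg of alfalfa meal, x4 = kg of sorghum, x5 = kg of barley.
Minimise 0.21x1 + 0.29x2 + 0.38x3 + 0.24x4 + 0.27x5 with:
  12.6x1 + 13.5x2 + 8.1x3 + 12.4x4 + 12.1x5 ≥ 44.1   (metabolisable energy)
  29x1 + 12x2 + 104x3 + 15x4 + 22x5 ≤ 196   (ash)
  0.8x1 + 2.5x2 + 8.1x3 + 2.1x4 + 4x5 ≥ 6.5   (lysine)
  1.9x1 + 0.3x2 + 15.2x3 + 0.3x4 + 0.6x5 ≥ 8.4   (calcium)
  x1, x2, x3, x4, x5 ≥ 0.
The optimal basis is {cassava meal, alfalfa meal, barley}; maize, sorghum drop out. The metabolisable energy, lysine, calcium requirements are met with equality.
Optimal quantities: cassava meal = 2.702 kg, alfalfa meal = 0.187 kg, barley = 0.7059 kg.
Hence cost = 0.21·2.702 + 0.38·0.187 + 0.27·0.7059 = €0.82907.

€0.829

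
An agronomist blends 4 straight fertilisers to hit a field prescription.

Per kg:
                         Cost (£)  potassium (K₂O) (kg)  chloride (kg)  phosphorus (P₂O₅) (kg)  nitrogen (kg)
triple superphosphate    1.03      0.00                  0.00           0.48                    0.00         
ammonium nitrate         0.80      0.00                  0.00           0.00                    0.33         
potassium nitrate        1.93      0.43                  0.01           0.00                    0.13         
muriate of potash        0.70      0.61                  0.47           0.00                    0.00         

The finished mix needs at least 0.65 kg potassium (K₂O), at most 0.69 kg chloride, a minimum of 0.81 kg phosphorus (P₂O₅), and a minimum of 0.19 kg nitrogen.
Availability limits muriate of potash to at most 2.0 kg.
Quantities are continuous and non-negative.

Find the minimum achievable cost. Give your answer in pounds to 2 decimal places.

This is a linear program. Let x1 = kg of triple superphosphate, x2 = kg of ammonium nitrate, x3 = kg of potassium nitrate, x4 = kg of muriate of potash.
Minimize 1.03x1 + 0.8x2 + 1.93x3 + 0.7x4 s.t.:
  0.43x3 + 0.61x4 ≥ 0.65   (potassium (K₂O))
  0.01x3 + 0.47x4 ≤ 0.69   (chloride)
  0.48x1 ≥ 0.81   (phosphorus (P₂O₅))
  0.33x2 + 0.13x3 ≥ 0.19   (nitrogen)
  x4 ≤ 2
  x1, x2, x3, x4 ≥ 0.
At the optimum only triple superphosphate, ammonium nitrate, muriate of potash are positive (potassium nitrate = 0). There the potassium (K₂O), phosphorus (P₂O₅), nitrogen constraints are tight.
Solving gives x1 = 1.6875, x2 = 0.57576, x4 = 1.0656.
Total cost: 1.03·1.6875 + 0.8·0.57576 + 0.7·1.0656 = 2.9447.

£2.94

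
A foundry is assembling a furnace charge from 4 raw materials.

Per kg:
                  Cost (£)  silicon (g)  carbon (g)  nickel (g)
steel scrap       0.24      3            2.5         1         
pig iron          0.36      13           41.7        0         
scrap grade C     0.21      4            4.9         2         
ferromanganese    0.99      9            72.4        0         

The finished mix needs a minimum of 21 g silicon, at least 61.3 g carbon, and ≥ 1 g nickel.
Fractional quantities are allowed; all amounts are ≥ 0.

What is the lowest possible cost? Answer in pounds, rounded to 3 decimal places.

£0.631

Let x1 = kg of steel scrap, x2 = kg of pig iron, x3 = kg of scrap grade C, x4 = kg of ferromanganese.
Minimize 0.24x1 + 0.36x2 + 0.21x3 + 0.99x4 subject to:
  3x1 + 13x2 + 4x3 + 9x4 ≥ 21   (silicon)
  2.5x1 + 41.7x2 + 4.9x3 + 72.4x4 ≥ 61.3   (carbon)
  1x1 + 2x3 ≥ 1   (nickel)
  x1, x2, x3, x4 ≥ 0.
At the optimum only pig iron, scrap grade C are positive (steel scrap, ferromanganese = 0). The silicon and nickel requirements are met with equality.
So pig iron = 1.462 kg, scrap grade C = 0.5 kg.
Cost = 0.36·1.462 + 0.21·0.5 = 0.63132.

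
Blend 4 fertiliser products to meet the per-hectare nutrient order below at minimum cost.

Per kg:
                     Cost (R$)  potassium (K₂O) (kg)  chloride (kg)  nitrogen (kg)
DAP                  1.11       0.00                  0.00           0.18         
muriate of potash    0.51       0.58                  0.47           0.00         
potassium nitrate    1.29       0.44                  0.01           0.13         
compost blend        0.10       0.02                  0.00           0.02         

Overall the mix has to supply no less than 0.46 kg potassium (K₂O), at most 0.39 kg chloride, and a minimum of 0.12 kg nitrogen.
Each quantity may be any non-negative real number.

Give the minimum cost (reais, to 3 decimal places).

This is a linear program. Let x1 = kg of DAP, x2 = kg of muriate of potash, x3 = kg of potassium nitrate, x4 = kg of compost blend.
Minimise 1.11x1 + 0.51x2 + 1.29x3 + 0.1x4 with:
  0.58x2 + 0.44x3 + 0.02x4 ≥ 0.46   (potassium (K₂O))
  0.47x2 + 0.01x3 ≤ 0.39   (chloride)
  0.18x1 + 0.13x3 + 0.02x4 ≥ 0.12   (nitrogen)
  x1, x2, x3, x4 ≥ 0.
The optimal basis is {muriate of potash, compost blend}; DAP, potassium nitrate drop out. Binding constraints: potassium (K₂O) and nitrogen.
So muriate of potash = 0.5862 kg, compost blend = 6 kg.
Hence cost = 0.51·0.5862 + 0.1·6 = R$0.89896.

R$0.899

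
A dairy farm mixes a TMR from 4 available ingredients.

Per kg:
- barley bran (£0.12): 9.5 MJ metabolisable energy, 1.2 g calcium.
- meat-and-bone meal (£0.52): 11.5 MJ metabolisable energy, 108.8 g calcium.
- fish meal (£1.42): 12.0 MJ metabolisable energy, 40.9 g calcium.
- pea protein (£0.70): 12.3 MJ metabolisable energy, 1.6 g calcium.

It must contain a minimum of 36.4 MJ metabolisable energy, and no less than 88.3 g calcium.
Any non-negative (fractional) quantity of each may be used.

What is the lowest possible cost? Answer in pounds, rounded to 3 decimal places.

This is a linear program. Let x1 = kg of barley bran, x2 = kg of meat-and-bone meal, x3 = kg of fish meal, x4 = kg of pea protein.
min 0.12x1 + 0.52x2 + 1.42x3 + 0.7x4 with:
  9.5x1 + 11.5x2 + 12x3 + 12.3x4 ≥ 36.4   (metabolisable energy)
  1.2x1 + 108.8x2 + 40.9x3 + 1.6x4 ≥ 88.3   (calcium)
  x1, x2, x3, x4 ≥ 0.
At the optimum only barley bran, meat-and-bone meal are positive (fish meal, pea protein = 0). Binding constraints: metabolisable energy and calcium.
That vertex is x1 = 2.888, x2 = 0.7797.
Hence cost = 0.12·2.888 + 0.52·0.7797 = £0.75200.

£0.752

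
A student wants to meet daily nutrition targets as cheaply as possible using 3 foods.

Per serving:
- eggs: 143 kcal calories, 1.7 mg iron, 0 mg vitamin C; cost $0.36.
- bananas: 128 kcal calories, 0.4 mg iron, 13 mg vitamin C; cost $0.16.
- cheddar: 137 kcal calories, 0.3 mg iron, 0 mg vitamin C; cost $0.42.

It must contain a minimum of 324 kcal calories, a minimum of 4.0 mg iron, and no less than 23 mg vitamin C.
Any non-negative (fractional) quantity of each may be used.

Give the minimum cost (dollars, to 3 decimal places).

$0.980

Set it up as a linear program. Let x1 = servings of eggs, x2 = servings of bananas, x3 = servings of cheddar.
Minimise 0.36x1 + 0.16x2 + 0.42x3 s.t.:
  143x1 + 128x2 + 137x3 ≥ 324   (calories)
  1.7x1 + 0.4x2 + 0.3x3 ≥ 4   (iron)
  13x2 ≥ 23   (vitamin C)
  x1, x2, x3 ≥ 0.
At the optimum only eggs, bananas are positive (cheddar = 0). The iron and vitamin C requirements are met with equality.
Solving gives x1 = 1.937, x2 = 1.769.
Objective = 0.36·1.937 + 0.16·1.769 = 0.98036.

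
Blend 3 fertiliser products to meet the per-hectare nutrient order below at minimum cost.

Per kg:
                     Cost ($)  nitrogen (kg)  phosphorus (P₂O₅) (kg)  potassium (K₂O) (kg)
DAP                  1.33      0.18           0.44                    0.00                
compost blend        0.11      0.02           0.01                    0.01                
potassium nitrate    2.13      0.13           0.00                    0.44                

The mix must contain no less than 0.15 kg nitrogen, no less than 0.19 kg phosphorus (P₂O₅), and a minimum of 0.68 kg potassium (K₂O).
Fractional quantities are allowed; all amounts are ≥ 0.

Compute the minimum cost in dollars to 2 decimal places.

$3.87

Let x1 = kg of DAP, x2 = kg of compost blend, x3 = kg of potassium nitrate.
Minimize 1.33x1 + 0.11x2 + 2.13x3 subject to:
  0.18x1 + 0.02x2 + 0.13x3 ≥ 0.15   (nitrogen)
  0.44x1 + 0.01x2 ≥ 0.19   (phosphorus (P₂O₅))
  0.01x2 + 0.44x3 ≥ 0.68   (potassium (K₂O))
  x1, x2, x3 ≥ 0.
At the optimum only DAP, potassium nitrate are positive (compost blend = 0). The phosphorus (P₂O₅) and potassium (K₂O) requirements are met with equality.
So DAP = 0.4318 kg, potassium nitrate = 1.545 kg.
Cost = 1.33·0.4318 + 2.13·1.545 = 3.8651.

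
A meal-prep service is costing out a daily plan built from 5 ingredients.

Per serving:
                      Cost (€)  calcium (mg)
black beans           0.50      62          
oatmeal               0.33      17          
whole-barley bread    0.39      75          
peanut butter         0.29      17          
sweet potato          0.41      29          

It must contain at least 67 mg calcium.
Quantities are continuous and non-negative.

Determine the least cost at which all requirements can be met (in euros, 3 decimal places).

€0.348

This is a linear program. Let x1 = servings of black beans, x2 = servings of oatmeal, x3 = servings of whole-barley bread, x4 = servings of peanut butter, x5 = servings of sweet potato.
Minimise 0.5x1 + 0.33x2 + 0.39x3 + 0.29x4 + 0.41x5 subject to:
  62x1 + 17x2 + 75x3 + 17x4 + 29x5 ≥ 67   (calcium)
  x1, x2, x3, x4, x5 ≥ 0.
The cheapest feasible vertex uses only whole-barley bread; black beans, oatmeal, peanut butter, sweet potato are not used. The calcium requirement is met with equality.
Solving gives x3 = 0.8933.
Cost = 0.39·0.8933 = 0.34839.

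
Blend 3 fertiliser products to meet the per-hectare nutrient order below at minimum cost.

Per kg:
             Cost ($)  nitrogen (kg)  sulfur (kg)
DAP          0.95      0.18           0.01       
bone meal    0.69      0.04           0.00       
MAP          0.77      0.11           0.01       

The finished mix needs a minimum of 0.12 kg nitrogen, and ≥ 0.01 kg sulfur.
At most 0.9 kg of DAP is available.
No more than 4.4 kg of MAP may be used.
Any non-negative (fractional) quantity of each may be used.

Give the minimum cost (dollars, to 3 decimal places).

Let x1 = kg of DAP, x2 = kg of bone meal, x3 = kg of MAP.
min 0.95x1 + 0.69x2 + 0.77x3 s.t.:
  0.18x1 + 0.04x2 + 0.11x3 ≥ 0.12   (nitrogen)
  0.01x1 + 0.01x3 ≥ 0.01   (sulfur)
  x1 ≤ 0.9
  x3 ≤ 4.4
  x1, x2, x3 ≥ 0.
The optimal basis is {DAP, MAP}; bone meal drops out. There the nitrogen and sulfur constraints are tight.
Optimal quantities: DAP = 0.1429 kg, MAP = 0.8571 kg.
Total cost: 0.95·0.1429 + 0.77·0.8571 = 0.79572.

$0.796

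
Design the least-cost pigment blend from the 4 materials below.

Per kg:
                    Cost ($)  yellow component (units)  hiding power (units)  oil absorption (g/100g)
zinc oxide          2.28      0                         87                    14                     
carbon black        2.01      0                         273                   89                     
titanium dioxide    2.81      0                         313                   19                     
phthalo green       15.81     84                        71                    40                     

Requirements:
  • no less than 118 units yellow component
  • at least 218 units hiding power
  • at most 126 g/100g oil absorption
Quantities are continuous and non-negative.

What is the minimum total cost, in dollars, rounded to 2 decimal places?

This is a linear program. Let x1 = kg of zinc oxide, x2 = kg of carbon black, x3 = kg of titanium dioxide, x4 = kg of phthalo green.
Minimize 2.28x1 + 2.01x2 + 2.81x3 + 15.81x4 with:
  84x4 ≥ 118   (yellow component)
  87x1 + 273x2 + 313x3 + 71x4 ≥ 218   (hiding power)
  14x1 + 89x2 + 19x3 + 40x4 ≤ 126   (oil absorption)
  x1, x2, x3, x4 ≥ 0.
At the optimum only carbon black, phthalo green are positive (zinc oxide, titanium dioxide = 0). There the yellow component and hiding power constraints are tight.
That vertex is x2 = 0.4332, x4 = 1.405.
Hence cost = 2.01·0.4332 + 15.81·1.405 = $23.0838.

$23.08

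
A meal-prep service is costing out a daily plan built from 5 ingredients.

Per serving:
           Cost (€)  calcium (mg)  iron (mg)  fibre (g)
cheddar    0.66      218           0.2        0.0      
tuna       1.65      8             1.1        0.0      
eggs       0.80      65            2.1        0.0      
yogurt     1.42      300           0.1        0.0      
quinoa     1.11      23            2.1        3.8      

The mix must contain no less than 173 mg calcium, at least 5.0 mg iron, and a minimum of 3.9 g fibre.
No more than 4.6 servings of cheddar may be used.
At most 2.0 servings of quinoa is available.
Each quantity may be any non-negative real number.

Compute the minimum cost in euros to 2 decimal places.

€2.39

Treat it as an LP. Let x1 = servings of cheddar, x2 = servings of tuna, x3 = servings of eggs, x4 = servings of yogurt, x5 = servings of quinoa.
Minimize 0.66x1 + 1.65x2 + 0.8x3 + 1.42x4 + 1.11x5 subject to:
  218x1 + 8x2 + 65x3 + 300x4 + 23x5 ≥ 173   (calcium)
  0.2x1 + 1.1x2 + 2.1x3 + 0.1x4 + 2.1x5 ≥ 5   (iron)
  3.8x5 ≥ 3.9   (fibre)
  x1 ≤ 4.6
  x5 ≤ 2
  x1, x2, x3, x4, x5 ≥ 0.
At the optimum only cheddar, eggs, quinoa are positive (tuna, yogurt = 0). There the calcium, iron, fibre constraints are tight.
So cheddar = 0.2896 servings, eggs = 1.327 servings, quinoa = 1.026 servings.
Hence cost = 0.66·0.2896 + 0.8·1.327 + 1.11·1.026 = €2.3916.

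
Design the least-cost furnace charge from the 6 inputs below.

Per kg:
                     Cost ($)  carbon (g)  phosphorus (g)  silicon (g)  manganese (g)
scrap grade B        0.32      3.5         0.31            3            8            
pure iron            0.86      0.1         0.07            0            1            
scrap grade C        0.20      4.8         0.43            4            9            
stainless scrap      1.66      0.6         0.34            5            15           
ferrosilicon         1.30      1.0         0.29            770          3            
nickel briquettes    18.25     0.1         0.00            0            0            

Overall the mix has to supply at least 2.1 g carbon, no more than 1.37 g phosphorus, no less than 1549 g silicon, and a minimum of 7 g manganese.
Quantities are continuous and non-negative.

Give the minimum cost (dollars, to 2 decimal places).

$2.64

Let x1 = kg of scrap grade B, x2 = kg of pure iron, x3 = kg of scrap grade C, x4 = kg of stainless scrap, x5 = kg of ferrosilicon, x6 = kg of nickel briquettes.
Minimize 0.32x1 + 0.86x2 + 0.2x3 + 1.66x4 + 1.3x5 + 18.25x6 with:
  3.5x1 + 0.1x2 + 4.8x3 + 0.6x4 + 1x5 + 0.1x6 ≥ 2.1   (carbon)
  0.31x1 + 0.07x2 + 0.43x3 + 0.34x4 + 0.29x5 ≤ 1.37   (phosphorus)
  3x1 + 4x3 + 5x4 + 770x5 ≥ 1549   (silicon)
  8x1 + 1x2 + 9x3 + 15x4 + 3x5 ≥ 7   (manganese)
  x1, x2, x3, x4, x5, x6 ≥ 0.
The optimal basis is {scrap grade C, ferrosilicon}; scrap grade B, pure iron, stainless scrap, nickel briquettes drop out. The silicon and manganese requirements are met with equality.
So scrap grade C = 0.1074 kg, ferrosilicon = 2.011 kg.
Total cost: 0.2·0.1074 + 1.3·2.011 = 2.6358.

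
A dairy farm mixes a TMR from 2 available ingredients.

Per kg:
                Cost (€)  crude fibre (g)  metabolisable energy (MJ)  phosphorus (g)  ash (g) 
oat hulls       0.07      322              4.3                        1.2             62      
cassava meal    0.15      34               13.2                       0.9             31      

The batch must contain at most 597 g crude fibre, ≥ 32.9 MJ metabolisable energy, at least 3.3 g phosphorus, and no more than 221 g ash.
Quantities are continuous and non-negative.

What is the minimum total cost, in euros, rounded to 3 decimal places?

€0.398

Let x1 = kg of oat hulls, x2 = kg of cassava meal.
Minimize 0.07x1 + 0.15x2 subject to:
  322x1 + 34x2 ≤ 597   (crude fibre)
  4.3x1 + 13.2x2 ≥ 32.9   (metabolisable energy)
  1.2x1 + 0.9x2 ≥ 3.3   (phosphorus)
  62x1 + 31x2 ≤ 221   (ash)
  x1, x2 ≥ 0.
Both inputs are positive at the optimum. The metabolisable energy and phosphorus requirements are met with equality.
Solving gives x1 = 1.1654, x2 = 2.1128.
Objective = 0.07·1.1654 + 0.15·2.1128 = 0.398498.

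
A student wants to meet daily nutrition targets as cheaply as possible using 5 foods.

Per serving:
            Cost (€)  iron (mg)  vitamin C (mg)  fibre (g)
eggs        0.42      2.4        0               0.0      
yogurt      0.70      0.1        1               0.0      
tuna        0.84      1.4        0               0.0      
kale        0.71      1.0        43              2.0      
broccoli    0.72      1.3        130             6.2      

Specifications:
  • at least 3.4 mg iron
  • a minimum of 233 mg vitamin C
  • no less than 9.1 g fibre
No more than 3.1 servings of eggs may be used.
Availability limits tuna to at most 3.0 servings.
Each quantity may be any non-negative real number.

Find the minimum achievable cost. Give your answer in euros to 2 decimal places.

€1.48

Let x1 = servings of eggs, x2 = servings of yogurt, x3 = servings of tuna, x4 = servings of kale, x5 = servings of broccoli.
Minimize 0.42x1 + 0.7x2 + 0.84x3 + 0.71x4 + 0.72x5 subject to:
  2.4x1 + 0.1x2 + 1.4x3 + 1x4 + 1.3x5 ≥ 3.4   (iron)
  1x2 + 43x4 + 130x5 ≥ 233   (vitamin C)
  2x4 + 6.2x5 ≥ 9.1   (fibre)
  x1 ≤ 3.1
  x3 ≤ 3
  x1, x2, x3, x4, x5 ≥ 0.
The optimal basis is {eggs, broccoli}; yogurt, tuna, kale drop out. Binding constraints: iron and vitamin C.
Solving gives x1 = 0.4458, x5 = 1.792.
Total cost: 0.42·0.4458 + 0.72·1.792 = 1.4775.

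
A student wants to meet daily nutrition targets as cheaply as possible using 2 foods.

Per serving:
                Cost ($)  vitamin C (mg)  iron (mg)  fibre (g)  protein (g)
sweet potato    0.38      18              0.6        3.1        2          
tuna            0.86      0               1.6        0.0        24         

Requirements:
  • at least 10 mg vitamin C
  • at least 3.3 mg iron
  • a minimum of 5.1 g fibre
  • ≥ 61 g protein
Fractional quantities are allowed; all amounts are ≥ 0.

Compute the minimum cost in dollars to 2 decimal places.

$2.69

Let x1 = servings of sweet potato, x2 = servings of tuna.
Minimize 0.38x1 + 0.86x2 with:
  18x1 ≥ 10   (vitamin C)
  0.6x1 + 1.6x2 ≥ 3.3   (iron)
  3.1x1 ≥ 5.1   (fibre)
  2x1 + 24x2 ≥ 61   (protein)
  x1, x2 ≥ 0.
Both inputs are positive at the optimum. There the fibre and protein constraints are tight.
Optimal quantities: sweet potato = 1.645 servings, tuna = 2.405 servings.
Total cost: 0.38·1.645 + 0.86·2.405 = 2.6934.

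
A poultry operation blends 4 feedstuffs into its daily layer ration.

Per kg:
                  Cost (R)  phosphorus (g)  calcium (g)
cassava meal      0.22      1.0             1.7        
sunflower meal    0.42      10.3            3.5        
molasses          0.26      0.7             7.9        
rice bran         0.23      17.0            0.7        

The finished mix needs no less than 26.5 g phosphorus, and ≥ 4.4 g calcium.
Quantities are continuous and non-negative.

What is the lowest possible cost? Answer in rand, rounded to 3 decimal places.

Let x1 = kg of cassava meal, x2 = kg of sunflower meal, x3 = kg of molasses, x4 = kg of rice bran.
Minimise 0.22x1 + 0.42x2 + 0.26x3 + 0.23x4 with:
  1x1 + 10.3x2 + 0.7x3 + 17x4 ≥ 26.5   (phosphorus)
  1.7x1 + 3.5x2 + 7.9x3 + 0.7x4 ≥ 4.4   (calcium)
  x1, x2, x3, x4 ≥ 0.
The cheapest feasible vertex uses only molasses, rice bran; cassava meal, sunflower meal are not used. There the phosphorus and calcium constraints are tight.
Solving gives x3 = 0.4204, x4 = 1.542.
Total cost: 0.26·0.4204 + 0.23·1.542 = 0.46396.

R0.464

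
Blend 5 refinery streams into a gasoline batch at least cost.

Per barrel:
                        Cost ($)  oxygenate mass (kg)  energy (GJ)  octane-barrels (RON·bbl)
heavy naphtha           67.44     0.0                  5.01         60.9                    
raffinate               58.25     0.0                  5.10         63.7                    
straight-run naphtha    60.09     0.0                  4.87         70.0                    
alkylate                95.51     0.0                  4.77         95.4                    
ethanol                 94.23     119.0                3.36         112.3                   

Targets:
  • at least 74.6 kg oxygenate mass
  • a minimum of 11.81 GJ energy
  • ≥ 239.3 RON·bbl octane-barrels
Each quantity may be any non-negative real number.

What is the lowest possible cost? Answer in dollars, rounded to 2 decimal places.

This is a linear program. Let x1 = barrels of heavy naphtha, x2 = barrels of raffinate, x3 = barrels of straight-run naphtha, x4 = barrels of alkylate, x5 = barrels of ethanol.
Minimize 67.44x1 + 58.25x2 + 60.09x3 + 95.51x4 + 94.23x5 s.t.:
  119x5 ≥ 74.6   (oxygenate mass)
  5.01x1 + 5.1x2 + 4.87x3 + 4.77x4 + 3.36x5 ≥ 11.81   (energy)
  60.9x1 + 63.7x2 + 70x3 + 95.4x4 + 112.3x5 ≥ 239.3   (octane-barrels)
  x1, x2, x3, x4, x5 ≥ 0.
The minimum-cost mix takes nothing from heavy naphtha, raffinate, alkylate — only straight-run naphtha, ethanol. Binding constraints: energy and octane-barrels.
Optimal quantities: straight-run naphtha = 1.67537 barrels, ethanol = 1.08659 barrels.
Total cost: 60.09·1.67537 + 94.23·1.08659 = 203.0624.

$203.06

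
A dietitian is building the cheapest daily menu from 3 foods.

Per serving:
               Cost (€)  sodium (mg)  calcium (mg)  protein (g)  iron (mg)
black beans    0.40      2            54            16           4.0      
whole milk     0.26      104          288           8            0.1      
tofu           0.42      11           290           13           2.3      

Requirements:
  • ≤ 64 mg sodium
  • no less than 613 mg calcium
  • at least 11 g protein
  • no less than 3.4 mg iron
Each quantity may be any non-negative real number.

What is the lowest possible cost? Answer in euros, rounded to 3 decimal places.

€0.819

This is a linear program. Let x1 = servings of black beans, x2 = servings of whole milk, x3 = servings of tofu.
min 0.4x1 + 0.26x2 + 0.42x3 subject to:
  2x1 + 104x2 + 11x3 ≤ 64   (sodium)
  54x1 + 288x2 + 290x3 ≥ 613   (calcium)
  16x1 + 8x2 + 13x3 ≥ 11   (protein)
  4x1 + 0.1x2 + 2.3x3 ≥ 3.4   (iron)
  x1, x2, x3 ≥ 0.
The cheapest feasible vertex uses only whole milk, tofu; black beans is not used. The sodium and calcium requirements are met with equality.
So whole milk = 0.4378 servings, tofu = 1.679 servings.
Total cost: 0.26·0.4378 + 0.42·1.679 = 0.81901.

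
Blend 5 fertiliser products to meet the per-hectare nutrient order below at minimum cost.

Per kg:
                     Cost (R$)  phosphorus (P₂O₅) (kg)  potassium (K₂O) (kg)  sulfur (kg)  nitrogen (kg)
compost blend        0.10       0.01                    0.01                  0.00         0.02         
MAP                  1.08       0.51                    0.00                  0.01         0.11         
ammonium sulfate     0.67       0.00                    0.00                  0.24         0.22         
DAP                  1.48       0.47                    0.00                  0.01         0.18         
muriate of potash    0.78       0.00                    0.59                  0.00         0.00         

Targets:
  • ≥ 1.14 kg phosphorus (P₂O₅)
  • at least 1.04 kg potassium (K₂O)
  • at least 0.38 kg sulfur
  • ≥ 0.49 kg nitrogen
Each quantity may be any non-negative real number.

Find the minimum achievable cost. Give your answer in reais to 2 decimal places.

Let x1 = kg of compost blend, x2 = kg of MAP, x3 = kg of ammonium sulfate, x4 = kg of DAP, x5 = kg of muriate of potash.
min 0.1x1 + 1.08x2 + 0.67x3 + 1.48x4 + 0.78x5 subject to:
  0.01x1 + 0.51x2 + 0.47x4 ≥ 1.14   (phosphorus (P₂O₅))
  0.01x1 + 0.59x5 ≥ 1.04   (potassium (K₂O))
  0.01x2 + 0.24x3 + 0.01x4 ≥ 0.38   (sulfur)
  0.02x1 + 0.11x2 + 0.22x3 + 0.18x4 ≥ 0.49   (nitrogen)
  x1, x2, x3, x4, x5 ≥ 0.
The optimal basis is {MAP, ammonium sulfate, muriate of potash}; compost blend, DAP drop out. Binding constraints: phosphorus (P₂O₅), potassium (K₂O), sulfur.
Optimal quantities: MAP = 2.235 kg, ammonium sulfate = 1.49 kg, muriate of potash = 1.763 kg.
Cost = 1.08·2.235 + 0.67·1.49 + 0.78·1.763 = 4.7872.

R$4.79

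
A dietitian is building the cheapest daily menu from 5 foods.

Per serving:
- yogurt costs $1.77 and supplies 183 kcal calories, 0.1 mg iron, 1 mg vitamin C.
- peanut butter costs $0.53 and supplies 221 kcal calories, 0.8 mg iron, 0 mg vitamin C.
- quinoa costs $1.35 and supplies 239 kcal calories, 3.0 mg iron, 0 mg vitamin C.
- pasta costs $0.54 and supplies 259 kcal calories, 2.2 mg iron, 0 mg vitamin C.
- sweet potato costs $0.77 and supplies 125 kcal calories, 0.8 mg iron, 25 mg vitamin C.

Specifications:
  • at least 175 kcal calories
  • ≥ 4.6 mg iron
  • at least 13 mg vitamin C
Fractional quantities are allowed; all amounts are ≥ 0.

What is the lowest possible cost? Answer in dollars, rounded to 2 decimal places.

Treat it as an LP. Let x1 = servings of yogurt, x2 = servings of peanut butter, x3 = servings of quinoa, x4 = servings of pasta, x5 = servings of sweet potato.
Minimise 1.77x1 + 0.53x2 + 1.35x3 + 0.54x4 + 0.77x5 subject to:
  183x1 + 221x2 + 239x3 + 259x4 + 125x5 ≥ 175   (calories)
  0.1x1 + 0.8x2 + 3x3 + 2.2x4 + 0.8x5 ≥ 4.6   (iron)
  1x1 + 25x5 ≥ 13   (vitamin C)
  x1, x2, x3, x4, x5 ≥ 0.
At the optimum only pasta, sweet potato are positive (yogurt, peanut butter, quinoa = 0). The iron and vitamin C requirements are met with equality.
So pasta = 1.902 servings, sweet potato = 0.52 servings.
Objective = 0.54·1.902 + 0.77·0.52 = 1.4275.

$1.43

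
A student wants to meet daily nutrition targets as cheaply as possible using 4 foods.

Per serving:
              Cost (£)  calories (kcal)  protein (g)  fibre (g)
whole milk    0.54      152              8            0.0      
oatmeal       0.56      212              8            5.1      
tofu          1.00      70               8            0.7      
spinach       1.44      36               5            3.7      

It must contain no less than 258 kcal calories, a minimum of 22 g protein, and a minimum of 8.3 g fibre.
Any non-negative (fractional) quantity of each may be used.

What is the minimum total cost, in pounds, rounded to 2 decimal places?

£1.52

Let x1 = servings of whole milk, x2 = servings of oatmeal, x3 = servings of tofu, x4 = servings of spinach.
min 0.54x1 + 0.56x2 + 1x3 + 1.44x4 subject to:
  152x1 + 212x2 + 70x3 + 36x4 ≥ 258   (calories)
  8x1 + 8x2 + 8x3 + 5x4 ≥ 22   (protein)
  5.1x2 + 0.7x3 + 3.7x4 ≥ 8.3   (fibre)
  x1, x2, x3, x4 ≥ 0.
The minimum-cost mix takes nothing from tofu, spinach — only whole milk, oatmeal. Binding constraints: protein and fibre.
Optimal quantities: whole milk = 1.123 servings, oatmeal = 1.627 servings.
Total cost: 0.54·1.123 + 0.56·1.627 = 1.5175.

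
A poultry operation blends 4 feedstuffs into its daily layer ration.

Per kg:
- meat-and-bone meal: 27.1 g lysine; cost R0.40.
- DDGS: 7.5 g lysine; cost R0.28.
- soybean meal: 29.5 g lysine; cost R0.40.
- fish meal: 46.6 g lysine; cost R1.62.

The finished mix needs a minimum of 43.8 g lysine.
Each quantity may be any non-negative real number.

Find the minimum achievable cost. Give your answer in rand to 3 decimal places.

R0.594

Let x1 = kg of meat-and-bone meal, x2 = kg of DDGS, x3 = kg of soybean meal, x4 = kg of fish meal.
min 0.4x1 + 0.28x2 + 0.4x3 + 1.62x4 subject to:
  27.1x1 + 7.5x2 + 29.5x3 + 46.6x4 ≥ 43.8   (lysine)
  x1, x2, x3, x4 ≥ 0.
The minimum-cost mix takes nothing from meat-and-bone meal, DDGS, fish meal — only soybean meal. The lysine requirement is met with equality.
That vertex is x3 = 1.485.
Objective = 0.4·1.485 = 0.59400.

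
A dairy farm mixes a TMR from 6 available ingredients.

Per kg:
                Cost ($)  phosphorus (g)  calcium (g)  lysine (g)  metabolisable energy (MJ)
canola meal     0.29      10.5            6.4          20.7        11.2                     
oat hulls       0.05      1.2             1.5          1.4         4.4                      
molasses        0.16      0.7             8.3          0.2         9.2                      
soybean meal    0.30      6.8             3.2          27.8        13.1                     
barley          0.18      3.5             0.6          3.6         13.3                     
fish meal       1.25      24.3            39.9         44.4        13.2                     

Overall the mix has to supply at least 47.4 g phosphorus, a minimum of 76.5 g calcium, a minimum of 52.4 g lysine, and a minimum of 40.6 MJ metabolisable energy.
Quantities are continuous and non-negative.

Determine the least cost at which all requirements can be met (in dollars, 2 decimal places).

$2.16

This is a linear program. Let x1 = kg of canola meal, x2 = kg of oat hulls, x3 = kg of molasses, x4 = kg of soybean meal, x5 = kg of barley, x6 = kg of fish meal.
Minimize 0.29x1 + 0.05x2 + 0.16x3 + 0.3x4 + 0.18x5 + 1.25x6 subject to:
  10.5x1 + 1.2x2 + 0.7x3 + 6.8x4 + 3.5x5 + 24.3x6 ≥ 47.4   (phosphorus)
  6.4x1 + 1.5x2 + 8.3x3 + 3.2x4 + 0.6x5 + 39.9x6 ≥ 76.5   (calcium)
  20.7x1 + 1.4x2 + 0.2x3 + 27.8x4 + 3.6x5 + 44.4x6 ≥ 52.4   (lysine)
  11.2x1 + 4.4x2 + 9.2x3 + 13.1x4 + 13.3x5 + 13.2x6 ≥ 40.6   (metabolisable energy)
  x1, x2, x3, x4, x5, x6 ≥ 0.
The cheapest feasible vertex uses only canola meal, molasses; oat hulls, soybean meal, barley, fish meal are not used. Binding constraints: phosphorus and calcium.
That vertex is x1 = 4.111, x3 = 6.047.
Cost = 0.29·4.111 + 0.16·6.047 = 2.1597.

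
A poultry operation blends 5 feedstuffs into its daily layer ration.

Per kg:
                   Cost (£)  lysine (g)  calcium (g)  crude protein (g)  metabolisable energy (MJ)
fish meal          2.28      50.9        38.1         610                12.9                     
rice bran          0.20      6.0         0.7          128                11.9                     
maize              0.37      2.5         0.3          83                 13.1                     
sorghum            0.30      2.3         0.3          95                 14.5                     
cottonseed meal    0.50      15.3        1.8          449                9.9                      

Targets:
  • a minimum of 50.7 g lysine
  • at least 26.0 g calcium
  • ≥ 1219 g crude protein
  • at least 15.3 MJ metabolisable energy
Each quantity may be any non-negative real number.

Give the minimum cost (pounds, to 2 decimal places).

£2.31

Let x1 = kg of fish meal, x2 = kg of rice bran, x3 = kg of maize, x4 = kg of sorghum, x5 = kg of cottonseed meal.
Minimize 2.28x1 + 0.2x2 + 0.37x3 + 0.3x4 + 0.5x5 subject to:
  50.9x1 + 6x2 + 2.5x3 + 2.3x4 + 15.3x5 ≥ 50.7   (lysine)
  38.1x1 + 0.7x2 + 0.3x3 + 0.3x4 + 1.8x5 ≥ 26   (calcium)
  610x1 + 128x2 + 83x3 + 95x4 + 449x5 ≥ 1219   (crude protein)
  12.9x1 + 11.9x2 + 13.1x3 + 14.5x4 + 9.9x5 ≥ 15.3   (metabolisable energy)
  x1, x2, x3, x4, x5 ≥ 0.
At the optimum only fish meal, cottonseed meal are positive (rice bran, maize, sorghum = 0). The calcium and crude protein requirements are met with equality.
That vertex is x1 = 0.5922, x5 = 1.91.
Cost = 2.28·0.5922 + 0.5·1.91 = 2.3052.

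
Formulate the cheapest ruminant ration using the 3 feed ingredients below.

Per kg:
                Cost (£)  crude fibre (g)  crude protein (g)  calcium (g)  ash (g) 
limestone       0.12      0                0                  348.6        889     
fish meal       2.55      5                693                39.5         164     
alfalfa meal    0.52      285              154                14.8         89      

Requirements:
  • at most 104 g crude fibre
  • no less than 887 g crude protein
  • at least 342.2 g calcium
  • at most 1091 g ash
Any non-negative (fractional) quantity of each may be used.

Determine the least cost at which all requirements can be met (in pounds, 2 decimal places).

This is a linear program. Let x1 = kg of limestone, x2 = kg of fish meal, x3 = kg of alfalfa meal.
min 0.12x1 + 2.55x2 + 0.52x3 with:
  5x2 + 285x3 ≤ 104   (crude fibre)
  693x2 + 154x3 ≥ 887   (crude protein)
  348.6x1 + 39.5x2 + 14.8x3 ≥ 342.2   (calcium)
  889x1 + 164x2 + 89x3 ≤ 1091   (ash)
  x1, x2, x3 ≥ 0.
All 3 inputs are positive at the optimum. There the crude fibre, crude protein, calcium constraints are tight.
Solving gives x1 = 0.8307, x2 = 1.204, x3 = 0.3438.
Cost = 0.12·0.8307 + 2.55·1.204 + 0.52·0.3438 = 3.3487.

£3.35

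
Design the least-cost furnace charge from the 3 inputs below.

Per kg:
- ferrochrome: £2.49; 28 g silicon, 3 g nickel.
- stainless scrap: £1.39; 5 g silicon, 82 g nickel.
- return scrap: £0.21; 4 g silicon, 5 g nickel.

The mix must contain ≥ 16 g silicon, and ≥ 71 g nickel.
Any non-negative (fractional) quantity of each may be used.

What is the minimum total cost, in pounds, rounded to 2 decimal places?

£1.60

This is a linear program. Let x1 = kg of ferrochrome, x2 = kg of stainless scrap, x3 = kg of return scrap.
min 2.49x1 + 1.39x2 + 0.21x3 with:
  28x1 + 5x2 + 4x3 ≥ 16   (silicon)
  3x1 + 82x2 + 5x3 ≥ 71   (nickel)
  x1, x2, x3 ≥ 0.
The optimal basis is {stainless scrap, return scrap}; ferrochrome drops out. There the silicon and nickel constraints are tight.
So stainless scrap = 0.6733 kg, return scrap = 3.158 kg.
Cost = 1.39·0.6733 + 0.21·3.158 = 1.5991.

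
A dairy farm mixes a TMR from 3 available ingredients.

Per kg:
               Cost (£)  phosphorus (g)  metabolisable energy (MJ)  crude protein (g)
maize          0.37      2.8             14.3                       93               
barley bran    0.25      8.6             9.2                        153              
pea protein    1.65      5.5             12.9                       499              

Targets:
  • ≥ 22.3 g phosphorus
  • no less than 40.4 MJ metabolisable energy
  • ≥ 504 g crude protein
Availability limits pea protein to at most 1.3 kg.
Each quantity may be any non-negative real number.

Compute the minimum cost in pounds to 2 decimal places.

£1.08

Set it up as a linear program. Let x1 = kg of maize, x2 = kg of barley bran, x3 = kg of pea protein.
Minimise 0.37x1 + 0.25x2 + 1.65x3 with:
  2.8x1 + 8.6x2 + 5.5x3 ≥ 22.3   (phosphorus)
  14.3x1 + 9.2x2 + 12.9x3 ≥ 40.4   (metabolisable energy)
  93x1 + 153x2 + 499x3 ≥ 504   (crude protein)
  x3 ≤ 1.3
  x1, x2, x3 ≥ 0.
The optimal basis is {maize, barley bran}; pea protein drops out. There the metabolisable energy and crude protein constraints are tight.
So maize = 1.159 kg, barley bran = 2.59 kg.
Objective = 0.37·1.159 + 0.25·2.59 = 1.0763.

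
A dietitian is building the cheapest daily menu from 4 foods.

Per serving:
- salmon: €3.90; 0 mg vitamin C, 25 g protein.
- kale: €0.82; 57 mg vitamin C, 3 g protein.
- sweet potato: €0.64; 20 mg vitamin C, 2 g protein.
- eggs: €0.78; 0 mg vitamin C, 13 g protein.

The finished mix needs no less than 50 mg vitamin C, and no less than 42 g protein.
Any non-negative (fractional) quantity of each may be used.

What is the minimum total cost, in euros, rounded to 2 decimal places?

Let x1 = servings of salmon, x2 = servings of kale, x3 = servings of sweet potato, x4 = servings of eggs.
Minimise 3.9x1 + 0.82x2 + 0.64x3 + 0.78x4 with:
  57x2 + 20x3 ≥ 50   (vitamin C)
  25x1 + 3x2 + 2x3 + 13x4 ≥ 42   (protein)
  x1, x2, x3, x4 ≥ 0.
The cheapest feasible vertex uses only kale, eggs; salmon, sweet potato are not used. Binding constraints: vitamin C and protein.
So kale = 0.8772 servings, eggs = 3.028 servings.
Hence cost = 0.82·0.8772 + 0.78·3.028 = €3.0811.

€3.08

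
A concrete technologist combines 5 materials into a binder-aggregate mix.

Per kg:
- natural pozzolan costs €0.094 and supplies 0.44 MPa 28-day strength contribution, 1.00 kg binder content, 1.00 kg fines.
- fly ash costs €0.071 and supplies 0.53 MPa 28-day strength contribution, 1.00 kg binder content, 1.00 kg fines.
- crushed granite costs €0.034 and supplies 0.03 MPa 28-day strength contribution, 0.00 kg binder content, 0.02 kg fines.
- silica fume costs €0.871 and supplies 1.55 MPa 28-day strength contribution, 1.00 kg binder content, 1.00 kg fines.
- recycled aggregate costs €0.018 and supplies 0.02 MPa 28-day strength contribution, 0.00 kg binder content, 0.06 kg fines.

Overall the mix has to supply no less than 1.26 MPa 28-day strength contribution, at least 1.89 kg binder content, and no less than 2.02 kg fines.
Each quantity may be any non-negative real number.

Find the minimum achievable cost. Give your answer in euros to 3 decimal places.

Let x1 = kg of natural pozzolan, x2 = kg of fly ash, x3 = kg of crushed granite, x4 = kg of silica fume, x5 = kg of recycled aggregate.
Minimize 0.094x1 + 0.071x2 + 0.034x3 + 0.871x4 + 0.018x5 s.t.:
  0.44x1 + 0.53x2 + 0.03x3 + 1.55x4 + 0.02x5 ≥ 1.26   (28-day strength contribution)
  1x1 + 1x2 + 1x4 ≥ 1.89   (binder content)
  1x1 + 1x2 + 0.02x3 + 1x4 + 0.06x5 ≥ 2.02   (fines)
  x1, x2, x3, x4, x5 ≥ 0.
At the optimum only fly ash is positive (natural pozzolan, crushed granite, silica fume, recycled aggregate = 0). The 28-day strength contribution requirement is met with equality.
That vertex is x2 = 2.377.
Total cost: 0.071·2.377 = 0.16877.

€0.169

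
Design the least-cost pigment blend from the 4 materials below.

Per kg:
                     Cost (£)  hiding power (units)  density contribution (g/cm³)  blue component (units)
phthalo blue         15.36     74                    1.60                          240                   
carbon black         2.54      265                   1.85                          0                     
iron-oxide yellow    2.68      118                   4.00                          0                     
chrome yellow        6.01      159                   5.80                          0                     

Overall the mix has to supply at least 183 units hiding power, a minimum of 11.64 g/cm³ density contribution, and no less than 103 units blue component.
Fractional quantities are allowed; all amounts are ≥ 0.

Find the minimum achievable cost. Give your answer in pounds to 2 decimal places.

£13.93

Treat it as an LP. Let x1 = kg of phthalo blue, x2 = kg of carbon black, x3 = kg of iron-oxide yellow, x4 = kg of chrome yellow.
min 15.36x1 + 2.54x2 + 2.68x3 + 6.01x4 with:
  74x1 + 265x2 + 118x3 + 159x4 ≥ 183   (hiding power)
  1.6x1 + 1.85x2 + 4x3 + 5.8x4 ≥ 11.64   (density contribution)
  240x1 ≥ 103   (blue component)
  x1, x2, x3, x4 ≥ 0.
At the optimum only phthalo blue, iron-oxide yellow are positive (carbon black, chrome yellow = 0). There the density contribution and blue component constraints are tight.
Solving gives x1 = 0.4292, x3 = 2.738.
Total cost: 15.36·0.4292 + 2.68·2.738 = 13.9304.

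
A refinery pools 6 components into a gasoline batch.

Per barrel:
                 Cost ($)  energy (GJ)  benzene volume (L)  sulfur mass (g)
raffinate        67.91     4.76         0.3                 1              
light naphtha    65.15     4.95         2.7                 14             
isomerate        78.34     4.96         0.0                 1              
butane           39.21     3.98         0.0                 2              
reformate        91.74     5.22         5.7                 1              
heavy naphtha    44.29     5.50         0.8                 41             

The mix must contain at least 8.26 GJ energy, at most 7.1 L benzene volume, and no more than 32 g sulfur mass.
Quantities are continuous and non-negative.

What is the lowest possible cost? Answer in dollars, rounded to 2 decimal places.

Treat it as an LP. Let x1 = barrels of raffinate, x2 = barrels of light naphtha, x3 = barrels of isomerate, x4 = barrels of butane, x5 = barrels of reformate, x6 = barrels of heavy naphtha.
min 67.91x1 + 65.15x2 + 78.34x3 + 39.21x4 + 91.74x5 + 44.29x6 subject to:
  4.76x1 + 4.95x2 + 4.96x3 + 3.98x4 + 5.22x5 + 5.5x6 ≥ 8.26   (energy)
  0.3x1 + 2.7x2 + 5.7x5 + 0.8x6 ≤ 7.1   (benzene volume)
  1x1 + 14x2 + 1x3 + 2x4 + 1x5 + 41x6 ≤ 32   (sulfur mass)
  x1, x2, x3, x4, x5, x6 ≥ 0.
The minimum-cost mix takes nothing from raffinate, light naphtha, isomerate, reformate — only butane, heavy naphtha. Binding constraints: energy and sulfur mass.
That vertex is x4 = 1.069, x6 = 0.7283.
Objective = 39.21·1.069 + 44.29·0.7283 = 74.1719.

$74.17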